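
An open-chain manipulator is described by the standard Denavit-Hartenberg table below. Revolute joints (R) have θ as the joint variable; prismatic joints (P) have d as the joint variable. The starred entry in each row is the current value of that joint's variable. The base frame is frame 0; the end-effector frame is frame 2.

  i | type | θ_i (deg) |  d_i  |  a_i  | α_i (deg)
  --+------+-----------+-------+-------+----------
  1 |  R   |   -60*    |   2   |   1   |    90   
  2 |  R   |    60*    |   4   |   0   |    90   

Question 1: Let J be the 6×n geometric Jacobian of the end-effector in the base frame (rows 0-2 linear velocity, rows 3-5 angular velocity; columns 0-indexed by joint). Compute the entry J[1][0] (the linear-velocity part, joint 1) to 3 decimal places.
-2.964

axis z_0 = ẑ; lever o_n−o_0 = (-2.9641,-2.8660,2.0000)
cross product → J_v[:, 0] = (2.8660,-2.9641,0.0000)
J_ω[:, 0] = z_0
entry J[1][0] = -2.9641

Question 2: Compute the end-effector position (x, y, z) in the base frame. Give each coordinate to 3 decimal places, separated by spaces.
after link 1: o_1 = (0.5000, -0.8660, 2.0000)
after link 2: o_2 = (-2.9641, -2.8660, 2.0000)

-2.964 -2.866 2.000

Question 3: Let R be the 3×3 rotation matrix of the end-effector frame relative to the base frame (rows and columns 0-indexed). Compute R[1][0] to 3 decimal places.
End-effector x-axis (col 0 of R) = (0.2500,-0.4330,0.8660)
R[1][0] = -0.4330

-0.433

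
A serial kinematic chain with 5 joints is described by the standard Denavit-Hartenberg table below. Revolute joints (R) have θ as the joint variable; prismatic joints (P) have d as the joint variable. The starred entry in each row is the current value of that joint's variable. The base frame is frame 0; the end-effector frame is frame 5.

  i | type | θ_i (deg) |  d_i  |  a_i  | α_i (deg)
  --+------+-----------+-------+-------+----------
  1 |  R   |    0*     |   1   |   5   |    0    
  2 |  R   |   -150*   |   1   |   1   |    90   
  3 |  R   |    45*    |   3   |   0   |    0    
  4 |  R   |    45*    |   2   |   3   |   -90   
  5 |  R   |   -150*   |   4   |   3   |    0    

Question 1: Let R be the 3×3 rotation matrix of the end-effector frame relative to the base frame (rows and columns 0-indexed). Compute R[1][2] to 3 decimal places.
0.500

End-effector z-axis (col 2 of R) = (0.8660,0.5000,0.0000)
R[1][2] = 0.5000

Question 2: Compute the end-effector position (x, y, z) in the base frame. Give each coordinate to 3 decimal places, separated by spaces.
4.348 7.129 2.402

after link 1: o_1 = (5.0000, 0.0000, 1.0000)
after link 2: o_2 = (4.1340, -0.5000, 2.0000)
after link 3: o_3 = (2.6340, 2.0981, 2.0000)
after link 4: o_4 = (1.6340, 3.8301, 5.0000)
after link 5: o_5 = (4.3481, 7.1292, 2.4019)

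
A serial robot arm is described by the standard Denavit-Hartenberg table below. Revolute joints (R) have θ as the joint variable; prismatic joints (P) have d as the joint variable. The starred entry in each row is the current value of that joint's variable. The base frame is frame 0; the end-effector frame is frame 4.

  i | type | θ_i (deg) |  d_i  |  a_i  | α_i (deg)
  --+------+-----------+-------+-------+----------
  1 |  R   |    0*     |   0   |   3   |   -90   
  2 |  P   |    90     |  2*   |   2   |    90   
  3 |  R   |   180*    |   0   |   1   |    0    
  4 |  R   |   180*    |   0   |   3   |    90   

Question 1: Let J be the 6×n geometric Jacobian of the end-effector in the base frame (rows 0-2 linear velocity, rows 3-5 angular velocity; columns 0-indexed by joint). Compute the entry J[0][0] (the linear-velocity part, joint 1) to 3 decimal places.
axis z_0 = ẑ; lever o_n−o_0 = (3.0000,2.0000,-4.0000)
cross product → J_v[:, 0] = (-2.0000,3.0000,0.0000)
J_ω[:, 0] = z_0
entry J[0][0] = -2.0000

-2.000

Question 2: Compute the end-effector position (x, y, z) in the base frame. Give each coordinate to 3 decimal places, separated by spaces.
after link 1: o_1 = (3.0000, 0.0000, 0.0000)
after link 2: o_2 = (3.0000, 2.0000, -2.0000)
after link 3: o_3 = (3.0000, 2.0000, -1.0000)
after link 4: o_4 = (3.0000, 2.0000, -4.0000)

3.000 2.000 -4.000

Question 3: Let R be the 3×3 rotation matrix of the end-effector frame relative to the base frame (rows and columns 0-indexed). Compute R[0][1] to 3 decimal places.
End-effector y-axis (col 1 of R) = (1.0000,0.0000,0.0000)
R[0][1] = 1.0000

1.000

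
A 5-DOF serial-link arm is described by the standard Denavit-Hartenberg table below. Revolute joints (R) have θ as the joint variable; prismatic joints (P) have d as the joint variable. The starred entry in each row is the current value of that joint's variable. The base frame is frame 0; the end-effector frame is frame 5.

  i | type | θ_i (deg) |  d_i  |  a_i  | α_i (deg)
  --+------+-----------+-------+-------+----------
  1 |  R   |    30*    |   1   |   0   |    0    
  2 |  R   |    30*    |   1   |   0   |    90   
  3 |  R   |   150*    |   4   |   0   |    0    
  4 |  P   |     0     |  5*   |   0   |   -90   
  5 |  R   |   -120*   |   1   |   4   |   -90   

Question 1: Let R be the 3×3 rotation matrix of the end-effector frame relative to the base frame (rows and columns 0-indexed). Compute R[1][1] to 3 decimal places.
End-effector y-axis (col 1 of R) = (0.2500,0.4330,0.8660)
R[1][1] = 0.4330

0.433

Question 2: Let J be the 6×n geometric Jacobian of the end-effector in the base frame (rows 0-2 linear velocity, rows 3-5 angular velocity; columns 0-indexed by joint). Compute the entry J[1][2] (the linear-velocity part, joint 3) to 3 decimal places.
1.616

axis z_2 = (0.8660,-0.5000,0.0000); lever o_n−o_2 = (11.4103,-5.1651,-1.8660)
cross product → J_v[:, 2] = (0.9330,1.6160,1.2321)
J_ω[:, 2] = z_2
entry J[1][2] = 1.6160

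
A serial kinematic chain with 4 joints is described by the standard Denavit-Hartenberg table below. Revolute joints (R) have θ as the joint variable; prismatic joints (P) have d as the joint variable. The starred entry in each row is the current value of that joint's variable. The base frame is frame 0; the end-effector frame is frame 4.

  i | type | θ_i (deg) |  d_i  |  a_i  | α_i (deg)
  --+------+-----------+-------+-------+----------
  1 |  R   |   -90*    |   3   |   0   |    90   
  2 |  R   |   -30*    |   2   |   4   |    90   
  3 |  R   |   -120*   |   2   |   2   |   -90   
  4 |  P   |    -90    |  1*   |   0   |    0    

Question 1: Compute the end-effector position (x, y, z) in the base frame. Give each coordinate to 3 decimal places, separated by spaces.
0.232 -2.348 -0.665

after link 1: o_1 = (0.0000, 0.0000, 3.0000)
after link 2: o_2 = (-2.0000, -3.4641, 1.0000)
after link 3: o_3 = (-0.2679, -1.5981, -0.2321)
after link 4: o_4 = (0.2321, -2.3481, -0.6651)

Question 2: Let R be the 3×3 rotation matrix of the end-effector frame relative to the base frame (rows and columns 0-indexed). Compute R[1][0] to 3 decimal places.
0.500

End-effector x-axis (col 0 of R) = (-0.0000,0.5000,-0.8660)
R[1][0] = 0.5000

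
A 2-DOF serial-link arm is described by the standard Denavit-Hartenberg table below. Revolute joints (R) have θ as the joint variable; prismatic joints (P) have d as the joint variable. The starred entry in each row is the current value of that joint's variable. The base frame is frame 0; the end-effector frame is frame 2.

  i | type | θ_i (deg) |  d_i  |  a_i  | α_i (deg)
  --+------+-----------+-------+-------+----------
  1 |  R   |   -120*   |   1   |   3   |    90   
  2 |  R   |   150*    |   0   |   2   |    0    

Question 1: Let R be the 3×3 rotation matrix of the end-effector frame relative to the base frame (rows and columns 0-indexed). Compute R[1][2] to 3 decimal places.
End-effector z-axis (col 2 of R) = (-0.8660,0.5000,0.0000)
R[1][2] = 0.5000

0.500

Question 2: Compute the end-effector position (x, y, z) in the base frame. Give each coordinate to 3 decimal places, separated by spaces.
-0.634 -1.098 2.000

after link 1: o_1 = (-1.5000, -2.5981, 1.0000)
after link 2: o_2 = (-0.6340, -1.0981, 2.0000)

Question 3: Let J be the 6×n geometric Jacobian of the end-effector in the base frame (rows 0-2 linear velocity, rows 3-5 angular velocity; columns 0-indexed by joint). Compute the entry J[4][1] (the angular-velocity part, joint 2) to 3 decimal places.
axis z_1 = (-0.8660,0.5000,0.0000); lever o_n−o_1 = (0.8660,1.5000,1.0000)
cross product → J_v[:, 1] = (0.5000,0.8660,-1.7321)
J_ω[:, 1] = z_1
entry J[4][1] = 0.5000

0.500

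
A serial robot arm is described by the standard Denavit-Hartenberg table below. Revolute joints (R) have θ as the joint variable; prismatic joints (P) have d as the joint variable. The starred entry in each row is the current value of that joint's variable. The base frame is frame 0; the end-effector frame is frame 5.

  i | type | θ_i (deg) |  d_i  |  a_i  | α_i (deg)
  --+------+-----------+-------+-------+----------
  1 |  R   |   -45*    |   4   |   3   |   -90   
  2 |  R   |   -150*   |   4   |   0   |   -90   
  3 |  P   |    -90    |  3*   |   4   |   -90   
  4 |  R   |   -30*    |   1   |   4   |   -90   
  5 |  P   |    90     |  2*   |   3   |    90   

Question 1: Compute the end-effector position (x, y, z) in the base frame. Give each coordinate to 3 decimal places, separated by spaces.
13.315 4.312 5.830

after link 1: o_1 = (2.1213, -2.1213, 4.0000)
after link 2: o_2 = (4.9497, 0.7071, 4.0000)
after link 3: o_3 = (8.8388, 2.4749, 6.5981)
after link 4: o_4 = (11.3831, 4.8296, 8.8301)
after link 5: o_5 = (13.3149, 4.3120, 5.8301)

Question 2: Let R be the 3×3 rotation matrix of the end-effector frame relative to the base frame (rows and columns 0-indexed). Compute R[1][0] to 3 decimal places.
-0.612

End-effector x-axis (col 0 of R) = (0.6124,-0.6124,-0.5000)
R[1][0] = -0.6124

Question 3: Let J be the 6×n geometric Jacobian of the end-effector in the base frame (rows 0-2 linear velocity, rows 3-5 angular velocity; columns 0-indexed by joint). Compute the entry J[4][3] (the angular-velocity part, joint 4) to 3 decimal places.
0.612

axis z_3 = (-0.6124,0.6124,0.5000); lever o_n−o_3 = (4.4761,1.8371,-0.7679)
cross product → J_v[:, 3] = (-1.3888,1.7678,-3.8660)
J_ω[:, 3] = z_3
entry J[4][3] = 0.6124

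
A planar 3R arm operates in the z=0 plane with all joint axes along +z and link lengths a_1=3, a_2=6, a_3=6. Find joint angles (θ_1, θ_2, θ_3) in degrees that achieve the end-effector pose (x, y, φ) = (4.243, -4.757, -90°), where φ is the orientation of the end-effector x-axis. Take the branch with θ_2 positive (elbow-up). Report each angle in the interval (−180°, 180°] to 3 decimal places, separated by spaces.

wrist centre = target − a_3·(cos φ, sin φ) = (4.2430, 1.2430)
cos θ_2 = (19.5481−3²−6²)/(2·3·6) = -0.7070; θ_2 = 134.9911° (elbow-up)
β = atan2(1.2430,4.2430) = 16.3281°; ψ = atan2(4.2433,-1.2420) = 106.3144°
θ_1 = β − ψ = -89.9863°
θ_3 = φ − θ_1 − θ_2 = -135.0049° (wrapped to (-180°,180°])

-89.986 134.991 -135.005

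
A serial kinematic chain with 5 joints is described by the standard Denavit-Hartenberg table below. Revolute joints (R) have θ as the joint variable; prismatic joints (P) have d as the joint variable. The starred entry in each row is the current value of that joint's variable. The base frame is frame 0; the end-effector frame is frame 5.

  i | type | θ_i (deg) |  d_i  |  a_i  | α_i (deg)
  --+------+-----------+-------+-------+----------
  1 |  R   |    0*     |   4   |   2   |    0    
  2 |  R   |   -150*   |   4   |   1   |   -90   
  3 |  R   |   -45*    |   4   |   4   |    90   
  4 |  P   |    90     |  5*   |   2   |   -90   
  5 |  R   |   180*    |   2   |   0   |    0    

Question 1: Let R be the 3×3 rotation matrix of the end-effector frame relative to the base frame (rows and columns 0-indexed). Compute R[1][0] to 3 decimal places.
End-effector x-axis (col 0 of R) = (-0.5000,0.8660,-0.0000)
R[1][0] = 0.8660

0.866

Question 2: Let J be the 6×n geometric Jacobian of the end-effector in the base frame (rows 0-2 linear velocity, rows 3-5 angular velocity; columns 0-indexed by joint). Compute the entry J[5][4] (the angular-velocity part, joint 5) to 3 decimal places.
-0.707

axis z_4 = (0.6124,0.3536,-0.7071); lever o_n−o_4 = (1.2247,0.7071,-1.4142)
cross product → J_v[:, 4] = (0.0000,-0.0000,-0.0000)
J_ω[:, 4] = z_4
entry J[5][4] = -0.7071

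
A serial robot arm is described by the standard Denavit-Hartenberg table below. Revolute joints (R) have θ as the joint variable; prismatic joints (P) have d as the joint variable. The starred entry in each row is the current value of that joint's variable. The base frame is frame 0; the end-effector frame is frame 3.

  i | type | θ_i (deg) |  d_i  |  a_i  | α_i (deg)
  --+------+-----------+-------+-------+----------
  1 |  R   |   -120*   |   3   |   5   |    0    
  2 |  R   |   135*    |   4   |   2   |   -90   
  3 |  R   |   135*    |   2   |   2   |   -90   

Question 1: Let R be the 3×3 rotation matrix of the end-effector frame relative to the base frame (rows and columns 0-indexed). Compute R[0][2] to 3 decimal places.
-0.683

End-effector z-axis (col 2 of R) = (-0.6830,-0.1830,0.7071)
R[0][2] = -0.6830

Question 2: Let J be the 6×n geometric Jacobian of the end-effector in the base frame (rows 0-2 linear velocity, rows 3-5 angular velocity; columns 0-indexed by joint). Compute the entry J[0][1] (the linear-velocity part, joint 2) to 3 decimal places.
-2.083

axis z_1 = (0.0000,0.0000,1.0000); lever o_n−o_1 = (0.0482,2.0835,2.5858)
cross product → J_v[:, 1] = (-2.0835,0.0482,0.0000)
J_ω[:, 1] = z_1
entry J[0][1] = -2.0835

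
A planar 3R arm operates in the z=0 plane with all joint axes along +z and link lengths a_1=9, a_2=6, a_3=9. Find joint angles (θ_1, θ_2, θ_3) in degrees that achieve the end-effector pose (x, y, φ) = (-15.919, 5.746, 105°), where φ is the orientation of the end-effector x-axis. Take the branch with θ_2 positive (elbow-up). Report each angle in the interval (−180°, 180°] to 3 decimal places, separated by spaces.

174.472 45.002 -114.474

wrist centre = target − a_3·(cos φ, sin φ) = (-13.5896, -2.9473)
cos θ_2 = (193.3648−9²−6²)/(2·9·6) = 0.7071; θ_2 = 45.0021° (elbow-up)
β = atan2(-2.9473,-13.5896) = -167.7631°; ψ = atan2(4.2428,13.2425) = 17.7651°
θ_1 = β − ψ = -185.5282°
θ_3 = φ − θ_1 − θ_2 = -114.4739° (wrapped to (-180°,180°])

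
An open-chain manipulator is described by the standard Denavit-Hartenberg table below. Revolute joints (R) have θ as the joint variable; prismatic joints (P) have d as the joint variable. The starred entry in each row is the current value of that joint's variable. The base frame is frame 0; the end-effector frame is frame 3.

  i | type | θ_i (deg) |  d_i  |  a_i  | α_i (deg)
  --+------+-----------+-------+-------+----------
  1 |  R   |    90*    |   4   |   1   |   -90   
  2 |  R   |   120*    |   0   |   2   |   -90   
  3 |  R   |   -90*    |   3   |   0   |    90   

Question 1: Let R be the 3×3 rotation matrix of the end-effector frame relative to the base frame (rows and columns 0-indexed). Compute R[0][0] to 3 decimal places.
-1.000

End-effector x-axis (col 0 of R) = (-1.0000,0.0000,-0.0000)
R[0][0] = -1.0000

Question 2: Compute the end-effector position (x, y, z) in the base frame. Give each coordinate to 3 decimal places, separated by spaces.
-0.000 -2.598 3.768

after link 1: o_1 = (0.0000, 1.0000, 4.0000)
after link 2: o_2 = (-0.0000, 0.0000, 2.2679)
after link 3: o_3 = (-0.0000, -2.5981, 3.7679)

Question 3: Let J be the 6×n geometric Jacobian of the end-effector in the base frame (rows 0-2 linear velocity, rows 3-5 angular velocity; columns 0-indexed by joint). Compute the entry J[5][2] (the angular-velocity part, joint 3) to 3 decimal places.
axis z_2 = (-0.0000,-0.8660,0.5000); lever o_n−o_2 = (-0.0000,-2.5981,1.5000)
cross product → J_v[:, 2] = (0.0000,-0.0000,-0.0000)
J_ω[:, 2] = z_2
entry J[5][2] = 0.5000

0.500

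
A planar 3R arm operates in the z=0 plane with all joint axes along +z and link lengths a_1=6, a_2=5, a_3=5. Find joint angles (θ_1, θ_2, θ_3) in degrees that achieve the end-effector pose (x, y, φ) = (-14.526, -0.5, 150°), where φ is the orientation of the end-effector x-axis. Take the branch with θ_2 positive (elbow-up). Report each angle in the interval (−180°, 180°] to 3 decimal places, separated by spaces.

wrist centre = target − a_3·(cos φ, sin φ) = (-10.1959, -3.0000)
cos θ_2 = (112.9558−6²−5²)/(2·6·5) = 0.8659; θ_2 = 30.0109° (elbow-up)
β = atan2(-3.0000,-10.1959) = -163.6042°; ψ = atan2(2.5008,10.3297) = 13.6095°
θ_1 = β − ψ = -177.2137°
θ_3 = φ − θ_1 − θ_2 = -62.7972° (wrapped to (-180°,180°])

-177.214 30.011 -62.797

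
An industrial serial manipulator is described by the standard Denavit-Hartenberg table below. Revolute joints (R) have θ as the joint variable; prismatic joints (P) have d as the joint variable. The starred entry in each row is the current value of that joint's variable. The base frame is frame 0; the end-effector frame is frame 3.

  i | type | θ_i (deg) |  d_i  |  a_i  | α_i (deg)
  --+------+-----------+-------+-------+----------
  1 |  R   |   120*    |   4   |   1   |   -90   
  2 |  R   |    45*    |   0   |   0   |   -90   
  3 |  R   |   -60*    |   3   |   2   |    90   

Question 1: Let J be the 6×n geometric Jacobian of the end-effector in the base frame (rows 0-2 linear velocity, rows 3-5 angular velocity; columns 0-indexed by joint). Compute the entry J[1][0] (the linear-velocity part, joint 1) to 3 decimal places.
-1.293

axis z_0 = ẑ; lever o_n−o_0 = (-1.2929,-1.2247,1.1716)
cross product → J_v[:, 0] = (1.2247,-1.2929,0.0000)
J_ω[:, 0] = z_0
entry J[1][0] = -1.2929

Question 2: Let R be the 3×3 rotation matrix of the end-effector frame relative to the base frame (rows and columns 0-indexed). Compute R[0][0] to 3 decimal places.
-0.927

End-effector x-axis (col 0 of R) = (-0.9268,-0.1268,-0.3536)
R[0][0] = -0.9268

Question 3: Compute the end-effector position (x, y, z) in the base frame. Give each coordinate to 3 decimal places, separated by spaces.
after link 1: o_1 = (-0.5000, 0.8660, 4.0000)
after link 2: o_2 = (-0.5000, 0.8660, 4.0000)
after link 3: o_3 = (-1.2929, -1.2247, 1.1716)

-1.293 -1.225 1.172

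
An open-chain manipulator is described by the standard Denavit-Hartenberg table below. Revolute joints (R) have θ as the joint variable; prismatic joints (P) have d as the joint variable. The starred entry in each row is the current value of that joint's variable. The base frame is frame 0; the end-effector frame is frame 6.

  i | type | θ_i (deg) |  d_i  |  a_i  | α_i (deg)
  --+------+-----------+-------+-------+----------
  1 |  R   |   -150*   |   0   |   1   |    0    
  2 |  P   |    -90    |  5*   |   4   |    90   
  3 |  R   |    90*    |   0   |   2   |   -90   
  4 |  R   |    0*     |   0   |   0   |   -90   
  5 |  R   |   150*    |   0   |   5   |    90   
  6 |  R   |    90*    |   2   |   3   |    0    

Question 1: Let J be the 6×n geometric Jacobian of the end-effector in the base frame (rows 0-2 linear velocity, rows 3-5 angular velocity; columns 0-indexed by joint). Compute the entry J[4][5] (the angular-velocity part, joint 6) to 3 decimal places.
axis z_5 = (-0.4330,0.7500,0.5000); lever o_n−o_5 = (-3.4641,0.0000,1.0000)
cross product → J_v[:, 5] = (0.7500,-1.2990,2.5981)
J_ω[:, 5] = z_5
entry J[4][5] = 0.7500

0.750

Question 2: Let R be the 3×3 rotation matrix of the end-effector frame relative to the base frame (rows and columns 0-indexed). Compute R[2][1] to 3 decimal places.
End-effector y-axis (col 1 of R) = (0.2500,-0.4330,0.8660)
R[2][1] = 0.8660

0.866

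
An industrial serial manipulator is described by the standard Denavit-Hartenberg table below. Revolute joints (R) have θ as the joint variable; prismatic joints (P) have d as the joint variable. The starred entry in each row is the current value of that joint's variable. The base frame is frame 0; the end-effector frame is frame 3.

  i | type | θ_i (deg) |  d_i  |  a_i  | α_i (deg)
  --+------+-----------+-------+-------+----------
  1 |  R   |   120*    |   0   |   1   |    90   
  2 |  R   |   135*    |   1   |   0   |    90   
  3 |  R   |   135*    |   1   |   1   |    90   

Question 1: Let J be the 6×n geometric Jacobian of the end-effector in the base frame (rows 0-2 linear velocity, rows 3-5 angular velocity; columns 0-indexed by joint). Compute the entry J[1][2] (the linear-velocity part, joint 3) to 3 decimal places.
0.079

axis z_2 = (-0.3536,0.6124,0.7071); lever o_n−o_2 = (0.0088,1.3989,0.2071)
cross product → J_v[:, 2] = (-0.8624,0.0795,-0.5000)
J_ω[:, 2] = z_2
entry J[1][2] = 0.0795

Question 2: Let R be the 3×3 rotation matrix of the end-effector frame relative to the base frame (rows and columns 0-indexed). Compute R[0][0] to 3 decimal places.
End-effector x-axis (col 0 of R) = (0.3624,0.7866,-0.5000)
R[0][0] = 0.3624

0.362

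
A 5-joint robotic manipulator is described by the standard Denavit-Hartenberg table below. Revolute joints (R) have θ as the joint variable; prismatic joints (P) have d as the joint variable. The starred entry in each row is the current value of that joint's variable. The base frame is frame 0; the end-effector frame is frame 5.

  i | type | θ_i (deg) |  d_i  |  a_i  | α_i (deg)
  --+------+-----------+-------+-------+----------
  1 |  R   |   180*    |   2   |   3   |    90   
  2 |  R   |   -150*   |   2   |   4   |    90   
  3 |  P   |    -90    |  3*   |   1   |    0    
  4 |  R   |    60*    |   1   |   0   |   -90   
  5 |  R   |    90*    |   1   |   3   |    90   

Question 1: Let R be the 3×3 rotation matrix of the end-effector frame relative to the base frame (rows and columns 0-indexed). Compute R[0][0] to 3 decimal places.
-0.500

End-effector x-axis (col 0 of R) = (-0.5000,0.0000,-0.8660)
R[0][0] = -0.5000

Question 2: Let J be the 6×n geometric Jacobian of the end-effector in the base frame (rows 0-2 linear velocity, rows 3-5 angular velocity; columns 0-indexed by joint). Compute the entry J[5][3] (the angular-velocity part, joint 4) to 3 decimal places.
0.866

axis z_3 = (0.5000,-0.0000,0.8660); lever o_n−o_3 = (-0.5670,0.8660,-1.9821)
cross product → J_v[:, 3] = (-0.7500,0.5000,0.4330)
J_ω[:, 3] = z_3
entry J[5][3] = 0.8660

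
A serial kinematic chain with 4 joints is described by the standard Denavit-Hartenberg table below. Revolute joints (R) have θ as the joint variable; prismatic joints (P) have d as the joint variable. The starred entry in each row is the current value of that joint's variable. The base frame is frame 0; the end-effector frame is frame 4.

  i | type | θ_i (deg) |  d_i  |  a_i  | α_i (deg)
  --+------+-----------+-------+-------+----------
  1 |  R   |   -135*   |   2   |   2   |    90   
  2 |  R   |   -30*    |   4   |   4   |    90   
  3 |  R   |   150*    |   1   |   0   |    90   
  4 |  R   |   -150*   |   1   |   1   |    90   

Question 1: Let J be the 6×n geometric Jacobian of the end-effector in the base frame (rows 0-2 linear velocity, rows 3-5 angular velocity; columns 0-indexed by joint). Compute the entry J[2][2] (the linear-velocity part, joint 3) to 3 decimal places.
axis z_2 = (0.3536,0.3536,-0.8660); lever o_n−o_2 = (-0.8949,-0.2825,-1.0580)
cross product → J_v[:, 2] = (-0.6187,1.1490,0.2165)
J_ω[:, 2] = z_2
entry J[2][2] = 0.2165

0.217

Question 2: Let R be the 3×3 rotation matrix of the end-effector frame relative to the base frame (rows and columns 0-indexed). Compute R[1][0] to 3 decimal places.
End-effector x-axis (col 0 of R) = (-0.3299,-0.9422,0.0580)
R[1][0] = -0.9422

-0.942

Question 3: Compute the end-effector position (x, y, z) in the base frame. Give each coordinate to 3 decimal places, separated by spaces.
-7.587 -1.318 -1.058

after link 1: o_1 = (-1.4142, -1.4142, 2.0000)
after link 2: o_2 = (-6.6921, -1.0353, 0.0000)
after link 3: o_3 = (-6.3386, -0.6817, -0.8660)
after link 4: o_4 = (-7.5870, -1.3178, -1.0580)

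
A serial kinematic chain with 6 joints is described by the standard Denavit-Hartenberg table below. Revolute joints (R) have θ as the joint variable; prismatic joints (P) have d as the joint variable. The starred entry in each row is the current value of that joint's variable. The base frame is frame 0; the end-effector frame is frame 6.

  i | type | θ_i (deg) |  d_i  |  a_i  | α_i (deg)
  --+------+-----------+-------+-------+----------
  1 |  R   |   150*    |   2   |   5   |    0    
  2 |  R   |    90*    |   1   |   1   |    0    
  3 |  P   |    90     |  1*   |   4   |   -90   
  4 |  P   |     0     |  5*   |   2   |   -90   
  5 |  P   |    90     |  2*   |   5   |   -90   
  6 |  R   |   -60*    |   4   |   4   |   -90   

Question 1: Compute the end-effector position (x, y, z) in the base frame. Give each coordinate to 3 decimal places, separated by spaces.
-4.098 -1.098 -1.464

after link 1: o_1 = (-4.3301, 2.5000, 2.0000)
after link 2: o_2 = (-4.8301, 1.6340, 3.0000)
after link 3: o_3 = (-1.3660, -0.3660, 4.0000)
after link 4: o_4 = (2.8660, 2.9641, 4.0000)
after link 5: o_5 = (0.3660, -1.3660, 2.0000)
after link 6: o_6 = (-4.0981, -1.0981, -1.4641)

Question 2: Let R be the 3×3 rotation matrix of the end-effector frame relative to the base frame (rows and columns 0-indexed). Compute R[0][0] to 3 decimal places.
-0.250

End-effector x-axis (col 0 of R) = (-0.2500,-0.4330,-0.8660)
R[0][0] = -0.2500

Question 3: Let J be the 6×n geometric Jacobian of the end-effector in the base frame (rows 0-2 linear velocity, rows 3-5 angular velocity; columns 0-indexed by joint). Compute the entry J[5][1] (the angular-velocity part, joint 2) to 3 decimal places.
1.000

axis z_1 = (0.0000,0.0000,1.0000); lever o_n−o_1 = (0.2321,-3.5981,-3.4641)
cross product → J_v[:, 1] = (3.5981,0.2321,-0.0000)
J_ω[:, 1] = z_1
entry J[5][1] = 1.0000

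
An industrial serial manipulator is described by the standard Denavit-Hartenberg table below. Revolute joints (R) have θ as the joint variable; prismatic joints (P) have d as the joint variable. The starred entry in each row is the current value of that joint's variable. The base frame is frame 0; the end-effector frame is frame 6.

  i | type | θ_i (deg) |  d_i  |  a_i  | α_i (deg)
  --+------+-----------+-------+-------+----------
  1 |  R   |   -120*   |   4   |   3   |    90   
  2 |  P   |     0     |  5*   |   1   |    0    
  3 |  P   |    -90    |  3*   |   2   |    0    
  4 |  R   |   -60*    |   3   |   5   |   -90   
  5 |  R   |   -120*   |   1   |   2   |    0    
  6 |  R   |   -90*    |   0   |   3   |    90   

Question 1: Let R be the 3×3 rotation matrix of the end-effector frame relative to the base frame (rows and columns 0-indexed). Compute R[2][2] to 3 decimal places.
End-effector z-axis (col 2 of R) = (0.9665,-0.0580,-0.2500)
R[2][2] = -0.2500

-0.250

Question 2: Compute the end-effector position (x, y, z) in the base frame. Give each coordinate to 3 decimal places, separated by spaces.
-11.370 2.770 0.433

after link 1: o_1 = (-1.5000, -2.5981, 4.0000)
after link 2: o_2 = (-6.3301, -0.9641, 4.0000)
after link 3: o_3 = (-8.9282, 0.5359, 2.0000)
after link 4: o_4 = (-9.3612, 5.7859, -0.5000)
after link 5: o_5 = (-11.5442, 5.4689, -0.8660)
after link 6: o_6 = (-11.3702, 2.7704, 0.4330)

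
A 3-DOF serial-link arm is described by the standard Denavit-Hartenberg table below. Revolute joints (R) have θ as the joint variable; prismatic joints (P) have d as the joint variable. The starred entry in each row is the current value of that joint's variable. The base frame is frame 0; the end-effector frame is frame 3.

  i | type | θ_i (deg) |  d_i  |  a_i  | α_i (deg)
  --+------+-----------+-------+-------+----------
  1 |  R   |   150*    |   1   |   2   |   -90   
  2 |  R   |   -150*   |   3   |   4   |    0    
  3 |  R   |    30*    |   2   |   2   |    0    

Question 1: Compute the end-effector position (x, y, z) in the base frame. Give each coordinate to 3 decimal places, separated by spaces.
after link 1: o_1 = (-1.7321, 1.0000, 1.0000)
after link 2: o_2 = (-0.2321, -3.3301, 3.0000)
after link 3: o_3 = (-0.3660, -5.5622, 4.7321)

-0.366 -5.562 4.732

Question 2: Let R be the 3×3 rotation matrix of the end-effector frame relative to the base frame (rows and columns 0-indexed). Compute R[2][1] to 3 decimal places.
0.500

End-effector y-axis (col 1 of R) = (-0.7500,0.4330,0.5000)
R[2][1] = 0.5000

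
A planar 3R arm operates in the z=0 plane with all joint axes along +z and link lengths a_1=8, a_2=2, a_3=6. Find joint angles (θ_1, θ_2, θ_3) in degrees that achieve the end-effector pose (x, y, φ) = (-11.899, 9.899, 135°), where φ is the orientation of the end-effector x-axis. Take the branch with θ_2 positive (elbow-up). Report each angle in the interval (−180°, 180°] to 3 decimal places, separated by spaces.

wrist centre = target − a_3·(cos φ, sin φ) = (-7.6564, 5.6564)
cos θ_2 = (90.6142−8²−2²)/(2·8·2) = 0.7067; θ_2 = 45.0334° (elbow-up)
β = atan2(5.6564,-7.6564) = 143.5438°; ψ = atan2(1.4150,9.4134) = 8.5488°
θ_1 = β − ψ = 134.9950°
θ_3 = φ − θ_1 − θ_2 = -45.0283° (wrapped to (-180°,180°])

134.995 45.033 -45.028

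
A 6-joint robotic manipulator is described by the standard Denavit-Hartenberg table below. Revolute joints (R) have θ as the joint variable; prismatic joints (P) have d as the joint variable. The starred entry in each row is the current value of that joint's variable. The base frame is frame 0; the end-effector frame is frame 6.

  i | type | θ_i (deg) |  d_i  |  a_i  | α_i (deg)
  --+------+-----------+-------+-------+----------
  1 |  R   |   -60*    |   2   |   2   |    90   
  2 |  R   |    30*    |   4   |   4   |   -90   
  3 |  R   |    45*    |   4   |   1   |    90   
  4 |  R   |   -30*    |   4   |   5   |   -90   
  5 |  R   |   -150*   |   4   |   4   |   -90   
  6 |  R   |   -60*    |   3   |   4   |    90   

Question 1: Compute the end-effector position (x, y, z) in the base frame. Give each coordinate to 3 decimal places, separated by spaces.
-0.740 -12.003 17.963

after link 1: o_1 = (1.0000, -1.7321, 2.0000)
after link 2: o_2 = (-0.7321, -6.7321, 4.0000)
after link 3: o_3 = (-0.8135, -5.1768, 7.8177)
after link 4: o_4 = (2.5642, -10.5603, 8.5977)
after link 5: o_5 = (-0.2657, -9.9013, 13.4513)
after link 6: o_6 = (-0.7400, -12.0030, 17.9633)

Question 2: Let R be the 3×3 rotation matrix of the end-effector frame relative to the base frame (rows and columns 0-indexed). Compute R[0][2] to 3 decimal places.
0.944

End-effector z-axis (col 2 of R) = (0.9443,0.2488,0.2152)
R[0][2] = 0.9443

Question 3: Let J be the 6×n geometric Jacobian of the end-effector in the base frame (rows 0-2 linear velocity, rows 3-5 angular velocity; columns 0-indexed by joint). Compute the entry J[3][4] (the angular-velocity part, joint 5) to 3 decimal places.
axis z_4 = (0.2428,0.2866,0.9268); lever o_n−o_4 = (-3.3043,-1.4427,9.3655)
cross product → J_v[:, 4] = (4.0213,-5.3360,0.5968)
J_ω[:, 4] = z_4
entry J[3][4] = 0.2428

0.243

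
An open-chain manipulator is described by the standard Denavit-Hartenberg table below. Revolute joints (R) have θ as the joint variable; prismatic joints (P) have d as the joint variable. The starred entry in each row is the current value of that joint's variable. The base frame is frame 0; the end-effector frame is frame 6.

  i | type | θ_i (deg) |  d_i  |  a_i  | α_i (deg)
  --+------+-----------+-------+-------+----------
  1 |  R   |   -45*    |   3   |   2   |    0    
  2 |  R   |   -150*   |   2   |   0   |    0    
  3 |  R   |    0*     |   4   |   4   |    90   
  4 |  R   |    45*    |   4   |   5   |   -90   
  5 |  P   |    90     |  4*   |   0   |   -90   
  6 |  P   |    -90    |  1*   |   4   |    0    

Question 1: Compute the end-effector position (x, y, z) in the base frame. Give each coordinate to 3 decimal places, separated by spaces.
1.318 2.753 17.485

after link 1: o_1 = (1.4142, -1.4142, 3.0000)
after link 2: o_2 = (1.4142, -1.4142, 5.0000)
after link 3: o_3 = (-2.4495, -0.3789, 9.0000)
after link 4: o_4 = (-4.8293, 4.3998, 12.5355)
after link 5: o_5 = (-2.0972, 3.6678, 15.3640)
after link 6: o_6 = (1.3178, 2.7527, 17.4853)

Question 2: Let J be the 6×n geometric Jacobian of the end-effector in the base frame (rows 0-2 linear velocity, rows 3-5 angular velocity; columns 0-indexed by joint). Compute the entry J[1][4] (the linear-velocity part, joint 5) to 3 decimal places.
-0.183

prismatic axis z_4 = (0.6830,-0.1830,0.7071)
J_v[:, 4] = z_4; J_ω[:, 4] = (0,0,0)
entry J[1][4] = -0.1830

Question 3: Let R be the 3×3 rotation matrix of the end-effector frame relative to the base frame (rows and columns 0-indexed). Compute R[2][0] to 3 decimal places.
0.707

End-effector x-axis (col 0 of R) = (0.6830,-0.1830,0.7071)
R[2][0] = 0.7071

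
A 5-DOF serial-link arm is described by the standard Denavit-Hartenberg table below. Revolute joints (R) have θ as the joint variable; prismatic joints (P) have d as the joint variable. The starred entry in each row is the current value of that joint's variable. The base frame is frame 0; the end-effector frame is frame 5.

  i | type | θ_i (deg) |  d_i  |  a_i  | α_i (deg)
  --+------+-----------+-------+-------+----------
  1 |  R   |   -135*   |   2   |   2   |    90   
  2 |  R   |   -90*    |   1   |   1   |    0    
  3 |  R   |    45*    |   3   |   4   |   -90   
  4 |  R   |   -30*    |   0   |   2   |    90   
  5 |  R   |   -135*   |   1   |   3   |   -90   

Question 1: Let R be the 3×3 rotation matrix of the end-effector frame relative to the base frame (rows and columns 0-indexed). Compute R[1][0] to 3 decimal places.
End-effector x-axis (col 0 of R) = (0.9097,0.4097,-0.0670)
R[1][0] = 0.4097

0.410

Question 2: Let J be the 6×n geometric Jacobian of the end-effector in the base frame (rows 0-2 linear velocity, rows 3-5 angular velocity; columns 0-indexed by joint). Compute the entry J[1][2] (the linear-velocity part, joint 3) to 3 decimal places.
-2.758

axis z_2 = (-0.7071,0.7071,0.0000); lever o_n−o_2 = (-3.3276,2.0540,-3.9006)
cross product → J_v[:, 2] = (-2.7581,-2.7581,0.9006)
J_ω[:, 2] = z_2
entry J[1][2] = -2.7581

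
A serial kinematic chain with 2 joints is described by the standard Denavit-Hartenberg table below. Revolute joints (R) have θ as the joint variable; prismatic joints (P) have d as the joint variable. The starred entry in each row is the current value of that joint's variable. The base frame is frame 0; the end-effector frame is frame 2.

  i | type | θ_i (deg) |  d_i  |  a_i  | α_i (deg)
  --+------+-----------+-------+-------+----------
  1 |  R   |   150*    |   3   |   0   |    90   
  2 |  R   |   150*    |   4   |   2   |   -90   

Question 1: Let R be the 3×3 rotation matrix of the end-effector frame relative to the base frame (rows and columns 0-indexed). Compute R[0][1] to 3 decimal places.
-0.500

End-effector y-axis (col 1 of R) = (-0.5000,-0.8660,-0.0000)
R[0][1] = -0.5000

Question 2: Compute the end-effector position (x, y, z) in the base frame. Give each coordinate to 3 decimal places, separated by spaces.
3.500 2.598 4.000

after link 1: o_1 = (0.0000, 0.0000, 3.0000)
after link 2: o_2 = (3.5000, 2.5981, 4.0000)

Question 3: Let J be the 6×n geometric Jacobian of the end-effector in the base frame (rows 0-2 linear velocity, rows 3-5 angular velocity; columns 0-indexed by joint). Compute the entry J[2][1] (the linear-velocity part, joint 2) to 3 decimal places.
axis z_1 = (0.5000,0.8660,0.0000); lever o_n−o_1 = (3.5000,2.5981,1.0000)
cross product → J_v[:, 1] = (0.8660,-0.5000,-1.7321)
J_ω[:, 1] = z_1
entry J[2][1] = -1.7321

-1.732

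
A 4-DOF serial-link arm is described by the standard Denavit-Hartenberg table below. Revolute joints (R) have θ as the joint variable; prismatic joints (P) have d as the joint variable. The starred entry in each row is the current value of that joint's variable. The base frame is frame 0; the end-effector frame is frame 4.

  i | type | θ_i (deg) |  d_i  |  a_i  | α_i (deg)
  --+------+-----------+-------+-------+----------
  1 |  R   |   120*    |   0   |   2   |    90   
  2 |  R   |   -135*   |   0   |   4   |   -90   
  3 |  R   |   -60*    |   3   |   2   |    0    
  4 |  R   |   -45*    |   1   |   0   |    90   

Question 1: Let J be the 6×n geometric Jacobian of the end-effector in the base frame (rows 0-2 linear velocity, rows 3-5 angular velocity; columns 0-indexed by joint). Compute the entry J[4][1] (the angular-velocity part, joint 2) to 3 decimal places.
axis z_1 = (0.8660,0.5000,0.0000); lever o_n−o_1 = (1.8536,0.2537,-6.3640)
cross product → J_v[:, 1] = (-3.1820,5.5114,-0.7071)
J_ω[:, 1] = z_1
entry J[4][1] = 0.5000

0.500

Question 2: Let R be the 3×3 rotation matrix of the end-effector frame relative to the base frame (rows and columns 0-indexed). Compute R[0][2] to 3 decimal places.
End-effector z-axis (col 2 of R) = (-0.5657,0.4621,0.6830)
R[0][2] = -0.5657

-0.566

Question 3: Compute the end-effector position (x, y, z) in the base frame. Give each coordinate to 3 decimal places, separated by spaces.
0.854 1.986 -6.364

after link 1: o_1 = (-1.0000, 1.7321, 0.0000)
after link 2: o_2 = (0.4142, -0.7174, -2.8284)
after link 3: o_3 = (1.2071, 1.3733, -5.6569)
after link 4: o_4 = (0.8536, 1.9857, -6.3640)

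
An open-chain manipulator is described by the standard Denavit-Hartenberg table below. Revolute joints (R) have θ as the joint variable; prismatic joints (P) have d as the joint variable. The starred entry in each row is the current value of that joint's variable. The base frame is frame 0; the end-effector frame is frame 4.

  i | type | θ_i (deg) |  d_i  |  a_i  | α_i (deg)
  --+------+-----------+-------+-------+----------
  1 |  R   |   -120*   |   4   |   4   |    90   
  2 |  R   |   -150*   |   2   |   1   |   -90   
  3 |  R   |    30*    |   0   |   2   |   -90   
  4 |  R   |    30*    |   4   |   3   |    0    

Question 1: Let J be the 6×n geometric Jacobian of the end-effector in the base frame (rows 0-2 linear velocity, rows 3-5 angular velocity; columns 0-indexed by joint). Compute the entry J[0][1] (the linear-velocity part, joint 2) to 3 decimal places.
axis z_1 = (-0.8660,0.5000,0.0000); lever o_n−o_1 = (4.9252,1.0045,-0.1920)
cross product → J_v[:, 1] = (-0.0960,-0.1663,-3.3325)
J_ω[:, 1] = z_1
entry J[0][1] = -0.0960

-0.096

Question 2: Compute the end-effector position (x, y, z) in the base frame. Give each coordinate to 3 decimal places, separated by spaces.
2.925 -2.460 3.808

after link 1: o_1 = (-2.0000, -3.4641, 4.0000)
after link 2: o_2 = (-3.2990, -1.7141, 3.5000)
after link 3: o_3 = (-1.6830, -0.9151, 2.6340)
after link 4: o_4 = (2.9252, -2.4596, 3.8080)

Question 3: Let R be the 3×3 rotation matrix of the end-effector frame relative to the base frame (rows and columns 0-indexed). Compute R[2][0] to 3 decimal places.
End-effector x-axis (col 0 of R) = (0.8248,0.5625,0.0580)
R[2][0] = 0.0580

0.058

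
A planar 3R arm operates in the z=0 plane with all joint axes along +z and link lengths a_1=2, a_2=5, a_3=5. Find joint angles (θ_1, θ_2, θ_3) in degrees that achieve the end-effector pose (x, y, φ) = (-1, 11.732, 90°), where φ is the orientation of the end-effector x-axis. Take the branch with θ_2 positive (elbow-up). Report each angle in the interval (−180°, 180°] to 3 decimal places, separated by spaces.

wrist centre = target − a_3·(cos φ, sin φ) = (-1.0000, 6.7320)
cos θ_2 = (46.3198−2²−5²)/(2·2·5) = 0.8660; θ_2 = 30.0039° (elbow-up)
β = atan2(6.7320,-1.0000) = 98.4492°; ψ = atan2(2.5003,6.3300) = 21.5537°
θ_1 = β − ψ = 76.8954°
θ_3 = φ − θ_1 − θ_2 = -16.8994° (wrapped to (-180°,180°])

76.895 30.004 -16.899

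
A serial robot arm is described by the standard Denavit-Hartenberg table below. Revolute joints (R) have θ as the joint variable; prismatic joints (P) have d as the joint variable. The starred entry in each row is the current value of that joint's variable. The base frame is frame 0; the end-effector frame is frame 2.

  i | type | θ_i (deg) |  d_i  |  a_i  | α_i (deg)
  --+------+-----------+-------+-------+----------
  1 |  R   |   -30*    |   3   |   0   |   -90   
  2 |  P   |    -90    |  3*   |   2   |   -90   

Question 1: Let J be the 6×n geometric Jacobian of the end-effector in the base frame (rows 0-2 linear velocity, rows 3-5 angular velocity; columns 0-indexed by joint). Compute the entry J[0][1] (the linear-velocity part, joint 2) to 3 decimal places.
prismatic axis z_1 = (0.5000,0.8660,0.0000)
J_v[:, 1] = z_1; J_ω[:, 1] = (0,0,0)
entry J[0][1] = 0.5000

0.500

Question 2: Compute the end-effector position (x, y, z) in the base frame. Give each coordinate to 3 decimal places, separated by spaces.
after link 1: o_1 = (0.0000, 0.0000, 3.0000)
after link 2: o_2 = (1.5000, 2.5981, 5.0000)

1.500 2.598 5.000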